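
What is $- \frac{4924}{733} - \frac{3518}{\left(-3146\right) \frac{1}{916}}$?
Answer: $\frac{1173296400}{1153009} \approx 1017.6$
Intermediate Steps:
$- \frac{4924}{733} - \frac{3518}{\left(-3146\right) \frac{1}{916}} = \left(-4924\right) \frac{1}{733} - \frac{3518}{\left(-3146\right) \frac{1}{916}} = - \frac{4924}{733} - \frac{3518}{- \frac{1573}{458}} = - \frac{4924}{733} - - \frac{1611244}{1573} = - \frac{4924}{733} + \frac{1611244}{1573} = \frac{1173296400}{1153009}$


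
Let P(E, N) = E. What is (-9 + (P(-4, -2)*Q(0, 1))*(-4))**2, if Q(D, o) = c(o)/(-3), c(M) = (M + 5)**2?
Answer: 40401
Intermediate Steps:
c(M) = (5 + M)**2
Q(D, o) = -(5 + o)**2/3 (Q(D, o) = (5 + o)**2/(-3) = (5 + o)**2*(-1/3) = -(5 + o)**2/3)
(-9 + (P(-4, -2)*Q(0, 1))*(-4))**2 = (-9 - (-4)*(5 + 1)**2/3*(-4))**2 = (-9 - (-4)*6**2/3*(-4))**2 = (-9 - (-4)*36/3*(-4))**2 = (-9 - 4*(-12)*(-4))**2 = (-9 + 48*(-4))**2 = (-9 - 192)**2 = (-201)**2 = 40401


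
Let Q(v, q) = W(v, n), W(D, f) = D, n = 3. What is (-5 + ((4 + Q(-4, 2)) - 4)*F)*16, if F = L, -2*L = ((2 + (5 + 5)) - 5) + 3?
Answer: 240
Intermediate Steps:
Q(v, q) = v
L = -5 (L = -(((2 + (5 + 5)) - 5) + 3)/2 = -(((2 + 10) - 5) + 3)/2 = -((12 - 5) + 3)/2 = -(7 + 3)/2 = -½*10 = -5)
F = -5
(-5 + ((4 + Q(-4, 2)) - 4)*F)*16 = (-5 + ((4 - 4) - 4)*(-5))*16 = (-5 + (0 - 4)*(-5))*16 = (-5 - 4*(-5))*16 = (-5 + 20)*16 = 15*16 = 240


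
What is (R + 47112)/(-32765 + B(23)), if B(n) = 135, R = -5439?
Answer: -41673/32630 ≈ -1.2771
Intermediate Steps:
(R + 47112)/(-32765 + B(23)) = (-5439 + 47112)/(-32765 + 135) = 41673/(-32630) = 41673*(-1/32630) = -41673/32630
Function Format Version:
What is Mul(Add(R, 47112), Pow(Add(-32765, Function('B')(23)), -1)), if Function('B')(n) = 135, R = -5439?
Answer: Rational(-41673, 32630) ≈ -1.2771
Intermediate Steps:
Mul(Add(R, 47112), Pow(Add(-32765, Function('B')(23)), -1)) = Mul(Add(-5439, 47112), Pow(Add(-32765, 135), -1)) = Mul(41673, Pow(-32630, -1)) = Mul(41673, Rational(-1, 32630)) = Rational(-41673, 32630)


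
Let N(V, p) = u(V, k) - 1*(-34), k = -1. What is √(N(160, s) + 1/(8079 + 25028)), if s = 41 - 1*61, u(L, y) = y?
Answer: 2*√9042614231/33107 ≈ 5.7446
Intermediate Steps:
s = -20 (s = 41 - 61 = -20)
N(V, p) = 33 (N(V, p) = -1 - 1*(-34) = -1 + 34 = 33)
√(N(160, s) + 1/(8079 + 25028)) = √(33 + 1/(8079 + 25028)) = √(33 + 1/33107) = √(1092532/33107) = 2*√9042614231/33107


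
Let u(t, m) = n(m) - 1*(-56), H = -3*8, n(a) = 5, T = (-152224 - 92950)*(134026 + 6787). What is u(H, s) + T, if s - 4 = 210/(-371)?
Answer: -34523686401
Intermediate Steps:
T = -34523686462 (T = -245174*140813 = -34523686462)
H = -24
s = 182/53 (s = 4 + 210/(-371) = 4 + 210*(-1/371) = 4 - 30/53 = 182/53 ≈ 3.4340)
u(t, m) = 61 (u(t, m) = 5 - 1*(-56) = 5 + 56 = 61)
u(H, s) + T = 61 - 34523686462 = -34523686401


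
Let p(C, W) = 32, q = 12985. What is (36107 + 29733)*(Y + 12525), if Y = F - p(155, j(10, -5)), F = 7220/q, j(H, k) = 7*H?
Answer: 2136229167600/2597 ≈ 8.2258e+8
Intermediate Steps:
F = 1444/2597 (F = 7220/12985 = 7220*(1/12985) = 1444/2597 ≈ 0.55603)
Y = -81660/2597 (Y = 1444/2597 - 1*32 = 1444/2597 - 32 = -81660/2597 ≈ -31.444)
(36107 + 29733)*(Y + 12525) = (36107 + 29733)*(-81660/2597 + 12525) = 65840*(32445765/2597) = 2136229167600/2597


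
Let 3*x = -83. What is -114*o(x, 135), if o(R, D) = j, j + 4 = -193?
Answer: 22458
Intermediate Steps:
x = -83/3 (x = (1/3)*(-83) = -83/3 ≈ -27.667)
j = -197 (j = -4 - 193 = -197)
o(R, D) = -197
-114*o(x, 135) = -114*(-197) = 22458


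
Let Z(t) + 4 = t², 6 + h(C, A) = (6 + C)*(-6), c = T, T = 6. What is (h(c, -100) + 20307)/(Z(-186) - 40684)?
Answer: -20229/6092 ≈ -3.3206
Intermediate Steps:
c = 6
h(C, A) = -42 - 6*C (h(C, A) = -6 + (6 + C)*(-6) = -6 + (-36 - 6*C) = -42 - 6*C)
Z(t) = -4 + t²
(h(c, -100) + 20307)/(Z(-186) - 40684) = ((-42 - 6*6) + 20307)/((-4 + (-186)²) - 40684) = ((-42 - 36) + 20307)/((-4 + 34596) - 40684) = (-78 + 20307)/(34592 - 40684) = 20229/(-6092) = 20229*(-1/6092) = -20229/6092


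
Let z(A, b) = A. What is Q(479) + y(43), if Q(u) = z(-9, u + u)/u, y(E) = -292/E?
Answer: -140255/20597 ≈ -6.8095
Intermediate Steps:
Q(u) = -9/u
Q(479) + y(43) = -9/479 - 292/43 = -140255/20597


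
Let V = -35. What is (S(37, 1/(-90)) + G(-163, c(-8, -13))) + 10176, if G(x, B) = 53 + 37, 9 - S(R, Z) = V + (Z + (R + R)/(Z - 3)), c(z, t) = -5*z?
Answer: 252060571/24390 ≈ 10335.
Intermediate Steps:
S(R, Z) = 44 - Z - 2*R/(-3 + Z) (S(R, Z) = 9 - (-35 + (Z + (R + R)/(Z - 3))) = 9 - (-35 + (Z + (2*R)/(-3 + Z))) = 9 - (-35 + (Z + 2*R/(-3 + Z))) = 9 - (-35 + Z + 2*R/(-3 + Z)) = 9 + (35 - Z - 2*R/(-3 + Z)) = 44 - Z - 2*R/(-3 + Z))
G(x, B) = 90
(S(37, 1/(-90)) + G(-163, c(-8, -13))) + 10176 = ((-132 - (1/(-90))**2 - 2*37 + 47/(-90))/(-3 + 1/(-90)) + 90) + 10176 = ((-132 - (-1/90)**2 - 74 + 47*(-1/90))/(-3 - 1/90) + 90) + 10176 = ((-132 - 1*1/8100 - 74 - 47/90)/(-271/90) + 90) + 10176 = (-90*(-132 - 1/8100 - 74 - 47/90)/271 + 90) + 10176 = (-90/271*(-1672831/8100) + 90) + 10176 = (1672831/24390 + 90) + 10176 = 3867931/24390 + 10176 = 252060571/24390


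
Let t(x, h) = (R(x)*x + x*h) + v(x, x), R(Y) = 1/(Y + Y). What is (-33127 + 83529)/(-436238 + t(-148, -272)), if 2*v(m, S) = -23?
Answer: -50402/395993 ≈ -0.12728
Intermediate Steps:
R(Y) = 1/(2*Y)
v(m, S) = -23/2 (v(m, S) = (½)*(-23) = -23/2)
t(x, h) = -11 + h*x (t(x, h) = ((1/(2*x))*x + x*h) - 23/2 = (½ + h*x) - 23/2 = -11 + h*x)
(-33127 + 83529)/(-436238 + t(-148, -272)) = (-33127 + 83529)/(-436238 + (-11 - 272*(-148))) = 50402/(-436238 + (-11 + 40256)) = 50402/(-436238 + 40245) = 50402/(-395993) = 50402*(-1/395993) = -50402/395993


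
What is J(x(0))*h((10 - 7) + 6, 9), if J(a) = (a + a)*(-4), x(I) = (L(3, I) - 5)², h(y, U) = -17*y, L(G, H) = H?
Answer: 30600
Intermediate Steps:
x(I) = (-5 + I)² (x(I) = (I - 5)² = (-5 + I)²)
J(a) = -8*a (J(a) = (2*a)*(-4) = -8*a)
J(x(0))*h((10 - 7) + 6, 9) = (-8*(-5 + 0)²)*(-17*((10 - 7) + 6)) = (-8*(-5)²)*(-17*(3 + 6)) = (-8*25)*(-17*9) = -200*(-153) = 30600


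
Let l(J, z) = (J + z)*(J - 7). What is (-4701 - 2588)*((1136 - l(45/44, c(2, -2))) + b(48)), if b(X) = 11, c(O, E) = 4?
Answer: -16609553635/1936 ≈ -8.5793e+6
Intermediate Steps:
l(J, z) = (-7 + J)*(J + z) (l(J, z) = (J + z)*(-7 + J) = (-7 + J)*(J + z))
(-4701 - 2588)*((1136 - l(45/44, c(2, -2))) + b(48)) = (-4701 - 2588)*((1136 - ((45/44)² - 315/44 - 7*4 + (45/44)*4)) + 11) = -7289*((1136 - ((45*(1/44))² - 315/44 - 28 + (45*(1/44))*4)) + 11) = -7289*((1136 - ((45/44)² - 7*45/44 - 28 + (45/44)*4)) + 11) = -7289*((1136 - (2025/1936 - 315/44 - 28 + 45/11)) + 11) = -7289*((1136 - 1*(-58123/1936)) + 11) = -7289*((1136 + 58123/1936) + 11) = -7289*(2257419/1936 + 11) = -7289*2278715/1936 = -16609553635/1936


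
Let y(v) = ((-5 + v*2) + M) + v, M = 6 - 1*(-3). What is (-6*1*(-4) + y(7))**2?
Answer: 2401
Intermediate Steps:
M = 9 (M = 6 + 3 = 9)
y(v) = 4 + 3*v (y(v) = ((-5 + v*2) + 9) + v = ((-5 + 2*v) + 9) + v = (4 + 2*v) + v = 4 + 3*v)
(-6*1*(-4) + y(7))**2 = (-6*1*(-4) + (4 + 3*7))**2 = (-6*(-4) + (4 + 21))**2 = (24 + 25)**2 = 49**2 = 2401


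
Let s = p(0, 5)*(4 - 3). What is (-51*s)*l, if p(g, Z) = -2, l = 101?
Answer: 10302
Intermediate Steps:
s = -2 (s = -2*(4 - 3) = -2*1 = -2)
(-51*s)*l = -51*(-2)*101 = 102*101 = 10302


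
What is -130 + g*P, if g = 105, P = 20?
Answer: 1970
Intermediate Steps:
-130 + g*P = -130 + 105*20 = -130 + 2100 = 1970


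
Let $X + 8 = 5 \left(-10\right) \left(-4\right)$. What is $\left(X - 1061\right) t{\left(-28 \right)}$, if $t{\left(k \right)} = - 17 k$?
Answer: $-413644$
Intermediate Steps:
$X = 192$ ($X = -8 + 5 \left(-10\right) \left(-4\right) = -8 - -200 = -8 + 200 = 192$)
$\left(X - 1061\right) t{\left(-28 \right)} = \left(192 - 1061\right) \left(\left(-17\right) \left(-28\right)\right) = \left(-869\right) 476 = -413644$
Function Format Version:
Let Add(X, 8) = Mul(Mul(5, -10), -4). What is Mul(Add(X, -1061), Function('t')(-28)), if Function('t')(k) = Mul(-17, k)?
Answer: -413644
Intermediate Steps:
X = 192 (X = Add(-8, Mul(Mul(5, -10), -4)) = Add(-8, Mul(-50, -4)) = Add(-8, 200) = 192)
Mul(Add(X, -1061), Function('t')(-28)) = Mul(Add(192, -1061), Mul(-17, -28)) = Mul(-869, 476) = -413644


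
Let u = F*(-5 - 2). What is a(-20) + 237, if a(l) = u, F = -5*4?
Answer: 377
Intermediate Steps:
F = -20
u = 140 (u = -20*(-5 - 2) = -20*(-7) = 140)
a(l) = 140
a(-20) + 237 = 140 + 237 = 377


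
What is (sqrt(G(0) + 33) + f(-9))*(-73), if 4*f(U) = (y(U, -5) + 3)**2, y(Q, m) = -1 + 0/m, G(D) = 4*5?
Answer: -73 - 73*sqrt(53) ≈ -604.45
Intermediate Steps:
G(D) = 20
y(Q, m) = -1 (y(Q, m) = -1 + 0 = -1)
f(U) = 1 (f(U) = (-1 + 3)**2/4 = (1/4)*2**2 = (1/4)*4 = 1)
(sqrt(G(0) + 33) + f(-9))*(-73) = (sqrt(20 + 33) + 1)*(-73) = (sqrt(53) + 1)*(-73) = (1 + sqrt(53))*(-73) = -73 - 73*sqrt(53)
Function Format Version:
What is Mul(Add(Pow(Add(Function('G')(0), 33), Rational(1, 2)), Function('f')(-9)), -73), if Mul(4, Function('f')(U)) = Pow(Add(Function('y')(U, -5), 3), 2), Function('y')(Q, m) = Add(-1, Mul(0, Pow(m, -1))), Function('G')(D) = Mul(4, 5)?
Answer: Add(-73, Mul(-73, Pow(53, Rational(1, 2)))) ≈ -604.45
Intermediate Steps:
Function('G')(D) = 20
Function('y')(Q, m) = -1 (Function('y')(Q, m) = Add(-1, 0) = -1)
Function('f')(U) = 1 (Function('f')(U) = Mul(Rational(1, 4), Pow(Add(-1, 3), 2)) = Mul(Rational(1, 4), Pow(2, 2)) = Mul(Rational(1, 4), 4) = 1)
Mul(Add(Pow(Add(Function('G')(0), 33), Rational(1, 2)), Function('f')(-9)), -73) = Mul(Add(Pow(Add(20, 33), Rational(1, 2)), 1), -73) = Mul(Add(Pow(53, Rational(1, 2)), 1), -73) = Mul(Add(1, Pow(53, Rational(1, 2))), -73) = Add(-73, Mul(-73, Pow(53, Rational(1, 2))))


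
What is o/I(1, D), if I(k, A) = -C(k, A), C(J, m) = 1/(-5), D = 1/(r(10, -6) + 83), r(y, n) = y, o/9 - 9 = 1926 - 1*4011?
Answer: -93420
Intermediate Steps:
o = -18684 (o = 81 + 9*(1926 - 1*4011) = 81 + 9*(1926 - 4011) = 81 + 9*(-2085) = 81 - 18765 = -18684)
D = 1/93 (D = 1/(10 + 83) = 1/93 ≈ 0.010753)
C(J, m) = -⅕
I(k, A) = ⅕ (I(k, A) = -1*(-⅕) = ⅕)
o/I(1, D) = -18684/⅕ = -18684*5 = -93420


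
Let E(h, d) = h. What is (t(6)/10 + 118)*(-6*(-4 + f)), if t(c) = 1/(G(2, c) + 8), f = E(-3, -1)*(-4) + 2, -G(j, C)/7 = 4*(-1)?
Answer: -42481/6 ≈ -7080.2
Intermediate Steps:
G(j, C) = 28 (G(j, C) = -28*(-1) = -7*(-4) = 28)
f = 14 (f = -3*(-4) + 2 = 12 + 2 = 14)
t(c) = 1/36 (t(c) = 1/(28 + 8) = 1/36)
(t(6)/10 + 118)*(-6*(-4 + f)) = ((1/36)/10 + 118)*(-6*(-4 + 14)) = ((1/36)*(⅒) + 118)*(-6*10) = (1/360 + 118)*(-60) = (42481/360)*(-60) = -42481/6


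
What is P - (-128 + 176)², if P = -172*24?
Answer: -6432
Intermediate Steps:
P = -4128
P - (-128 + 176)² = -4128 - (-128 + 176)² = -4128 - 1*48² = -4128 - 1*2304 = -4128 - 2304 = -6432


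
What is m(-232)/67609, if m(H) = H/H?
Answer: 1/67609 ≈ 1.4791e-5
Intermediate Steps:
m(H) = 1
m(-232)/67609 = 1/67609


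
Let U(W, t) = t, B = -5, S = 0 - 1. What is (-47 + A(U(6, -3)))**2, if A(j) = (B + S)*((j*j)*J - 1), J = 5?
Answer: 96721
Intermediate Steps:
S = -1
A(j) = 6 - 30*j**2 (A(j) = (-5 - 1)*((j*j)*5 - 1) = -6*(j**2*5 - 1) = -6*(5*j**2 - 1) = -6*(-1 + 5*j**2) = 6 - 30*j**2)
(-47 + A(U(6, -3)))**2 = (-47 + (6 - 30*(-3)**2))**2 = (-47 + (6 - 30*9))**2 = (-47 + (6 - 270))**2 = (-47 - 264)**2 = (-311)**2 = 96721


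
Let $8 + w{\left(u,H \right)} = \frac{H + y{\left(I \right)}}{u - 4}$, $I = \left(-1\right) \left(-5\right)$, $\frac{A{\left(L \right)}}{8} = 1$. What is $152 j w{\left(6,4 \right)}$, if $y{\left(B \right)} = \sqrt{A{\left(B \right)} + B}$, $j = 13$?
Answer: $-11856 + 988 \sqrt{13} \approx -8293.7$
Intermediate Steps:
$A{\left(L \right)} = 8$ ($A{\left(L \right)} = 8 \cdot 1 = 8$)
$I = 5$
$y{\left(B \right)} = \sqrt{8 + B}$
$w{\left(u,H \right)} = -8 + \frac{H + \sqrt{13}}{-4 + u}$ ($w{\left(u,H \right)} = -8 + \frac{H + \sqrt{8 + 5}}{u - 4} = -8 + \frac{H + \sqrt{13}}{-4 + u}$)
$152 j w{\left(6,4 \right)} = 152 \cdot 13 \frac{32 + 4 + \sqrt{13} - 48}{-4 + 6} = 1976 \frac{32 + 4 + \sqrt{13} - 48}{2} = 1976 \frac{-12 + \sqrt{13}}{2} = 1976 \left(-6 + \frac{\sqrt{13}}{2}\right) = -11856 + 988 \sqrt{13}$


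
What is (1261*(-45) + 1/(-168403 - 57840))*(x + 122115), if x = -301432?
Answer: 2302100163858412/226243 ≈ 1.0175e+10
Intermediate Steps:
(1261*(-45) + 1/(-168403 - 57840))*(x + 122115) = (1261*(-45) + 1/(-168403 - 57840))*(-301432 + 122115) = (-56745 + 1/(-226243))*(-179317) = (-56745 - 1/226243)*(-179317) = -12838159036/226243*(-179317) = 2302100163858412/226243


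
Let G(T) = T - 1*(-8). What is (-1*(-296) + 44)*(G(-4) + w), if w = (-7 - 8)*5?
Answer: -24140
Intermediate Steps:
G(T) = 8 + T (G(T) = T + 8 = 8 + T)
w = -75 (w = -15*5 = -75)
(-1*(-296) + 44)*(G(-4) + w) = (-1*(-296) + 44)*((8 - 4) - 75) = (296 + 44)*(4 - 75) = 340*(-71) = -24140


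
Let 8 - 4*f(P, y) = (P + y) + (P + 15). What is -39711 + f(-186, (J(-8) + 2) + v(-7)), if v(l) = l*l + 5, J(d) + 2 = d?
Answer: -158525/4 ≈ -39631.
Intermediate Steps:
J(d) = -2 + d
v(l) = 5 + l² (v(l) = l² + 5 = 5 + l²)
f(P, y) = -7/4 - P/2 - y/4 (f(P, y) = 2 - ((P + y) + (P + 15))/4 = 2 - ((P + y) + (15 + P))/4 = 2 - (15 + y + 2*P)/4 = 2 + (-15/4 - P/2 - y/4) = -7/4 - P/2 - y/4)
-39711 + f(-186, (J(-8) + 2) + v(-7)) = -39711 + (-7/4 - ½*(-186) - (((-2 - 8) + 2) + (5 + (-7)²))/4) = -39711 + (-7/4 + 93 - ((-10 + 2) + (5 + 49))/4) = -39711 + (-7/4 + 93 - (-8 + 54)/4) = -39711 + (-7/4 + 93 - ¼*46) = -39711 + (-7/4 + 93 - 23/2) = -39711 + 319/4 = -158525/4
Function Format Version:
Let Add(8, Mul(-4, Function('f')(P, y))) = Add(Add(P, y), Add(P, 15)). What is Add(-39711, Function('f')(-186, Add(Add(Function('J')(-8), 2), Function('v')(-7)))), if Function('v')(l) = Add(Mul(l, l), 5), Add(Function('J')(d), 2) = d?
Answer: Rational(-158525, 4) ≈ -39631.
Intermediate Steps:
Function('J')(d) = Add(-2, d)
Function('v')(l) = Add(5, Pow(l, 2)) (Function('v')(l) = Add(Pow(l, 2), 5) = Add(5, Pow(l, 2)))
Function('f')(P, y) = Add(Rational(-7, 4), Mul(Rational(-1, 2), P), Mul(Rational(-1, 4), y)) (Function('f')(P, y) = Add(2, Mul(Rational(-1, 4), Add(Add(P, y), Add(P, 15)))) = Add(2, Mul(Rational(-1, 4), Add(Add(P, y), Add(15, P)))) = Add(2, Mul(Rational(-1, 4), Add(15, y, Mul(2, P)))) = Add(2, Add(Rational(-15, 4), Mul(Rational(-1, 2), P), Mul(Rational(-1, 4), y))) = Add(Rational(-7, 4), Mul(Rational(-1, 2), P), Mul(Rational(-1, 4), y)))
Add(-39711, Function('f')(-186, Add(Add(Function('J')(-8), 2), Function('v')(-7)))) = Add(-39711, Add(Rational(-7, 4), Mul(Rational(-1, 2), -186), Mul(Rational(-1, 4), Add(Add(Add(-2, -8), 2), Add(5, Pow(-7, 2)))))) = Add(-39711, Add(Rational(-7, 4), 93, Mul(Rational(-1, 4), Add(Add(-10, 2), Add(5, 49))))) = Add(-39711, Add(Rational(-7, 4), 93, Mul(Rational(-1, 4), Add(-8, 54)))) = Add(-39711, Add(Rational(-7, 4), 93, Mul(Rational(-1, 4), 46))) = Add(-39711, Add(Rational(-7, 4), 93, Rational(-23, 2))) = Add(-39711, Rational(319, 4)) = Rational(-158525, 4)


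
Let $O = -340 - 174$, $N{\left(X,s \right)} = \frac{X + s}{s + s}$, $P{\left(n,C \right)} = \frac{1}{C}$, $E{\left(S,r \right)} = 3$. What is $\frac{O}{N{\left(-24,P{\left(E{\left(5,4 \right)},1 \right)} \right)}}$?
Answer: $\frac{1028}{23} \approx 44.696$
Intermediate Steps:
$N{\left(X,s \right)} = \frac{X + s}{2 s}$
$O = -514$ ($O = -340 - 174 = -514$)
$\frac{O}{N{\left(-24,P{\left(E{\left(5,4 \right)},1 \right)} \right)}} = - \frac{514}{\frac{1}{2} \frac{1}{1^{-1}} \left(-24 + 1^{-1}\right)} = - \frac{514}{\frac{1}{2} \cdot 1^{-1} \left(-24 + 1\right)} = - \frac{514}{\frac{1}{2} \cdot 1 \left(-23\right)} = - \frac{514}{- \frac{23}{2}} = \left(-514\right) \left(- \frac{2}{23}\right) = \frac{1028}{23}$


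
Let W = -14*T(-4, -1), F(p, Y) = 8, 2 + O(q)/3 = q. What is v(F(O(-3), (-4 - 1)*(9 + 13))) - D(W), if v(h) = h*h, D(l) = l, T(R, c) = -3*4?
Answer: -104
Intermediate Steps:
T(R, c) = -12
O(q) = -6 + 3*q
W = 168 (W = -14*(-12) = 168)
v(h) = h²
v(F(O(-3), (-4 - 1)*(9 + 13))) - D(W) = 8² - 1*168 = 64 - 168 = -104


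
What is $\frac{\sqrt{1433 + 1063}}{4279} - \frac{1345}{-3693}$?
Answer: $\frac{1345}{3693} + \frac{8 \sqrt{39}}{4279} \approx 0.37588$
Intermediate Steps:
$\frac{\sqrt{1433 + 1063}}{4279} - \frac{1345}{-3693} = \sqrt{2496} \cdot \frac{1}{4279} - - \frac{1345}{3693} = 8 \sqrt{39} \cdot \frac{1}{4279} + \frac{1345}{3693} = \frac{8 \sqrt{39}}{4279} + \frac{1345}{3693} = \frac{1345}{3693} + \frac{8 \sqrt{39}}{4279}$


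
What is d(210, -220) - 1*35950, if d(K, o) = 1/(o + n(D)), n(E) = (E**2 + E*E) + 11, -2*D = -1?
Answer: -14991152/417 ≈ -35950.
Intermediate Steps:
D = 1/2 (D = -1/2*(-1) = 1/2 ≈ 0.50000)
n(E) = 11 + 2*E**2 (n(E) = (E**2 + E**2) + 11 = 2*E**2 + 11 = 11 + 2*E**2)
d(K, o) = 1/(23/2 + o) (d(K, o) = 1/(o + (11 + 2*(1/2)**2)) = 1/(o + (11 + 2*(1/4))) = 1/(o + (11 + 1/2)) = 1/(o + 23/2) = 1/(23/2 + o))
d(210, -220) - 1*35950 = 2/(23 + 2*(-220)) - 1*35950 = 2/(23 - 440) - 35950 = 2/(-417) - 35950 = 2*(-1/417) - 35950 = -2/417 - 35950 = -14991152/417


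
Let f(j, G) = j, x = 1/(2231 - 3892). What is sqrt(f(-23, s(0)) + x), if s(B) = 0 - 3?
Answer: 2*I*sqrt(15864211)/1661 ≈ 4.7959*I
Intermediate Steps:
s(B) = -3
x = -1/1661 (x = 1/(-1661) = -1/1661 ≈ -0.00060205)
sqrt(f(-23, s(0)) + x) = sqrt(-23 - 1/1661) = sqrt(-38204/1661) = 2*I*sqrt(15864211)/1661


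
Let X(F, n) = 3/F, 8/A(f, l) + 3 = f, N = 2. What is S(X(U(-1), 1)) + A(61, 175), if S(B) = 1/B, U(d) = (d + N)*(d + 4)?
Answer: 33/29 ≈ 1.1379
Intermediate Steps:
A(f, l) = 8/(-3 + f)
U(d) = (2 + d)*(4 + d) (U(d) = (d + 2)*(d + 4) = (2 + d)*(4 + d))
S(X(U(-1), 1)) + A(61, 175) = 1/(3/(8 + (-1)² + 6*(-1))) + 8/(-3 + 61) = 1/(3/(8 + 1 - 6)) + 8/58 = 1/(3/3) + 8*(1/58) = 1/(3*(⅓)) + 4/29 = 1/1 + 4/29 = 1 + 4/29 = 33/29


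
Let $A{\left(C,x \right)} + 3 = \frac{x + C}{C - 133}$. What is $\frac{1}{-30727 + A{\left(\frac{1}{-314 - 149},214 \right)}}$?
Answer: $- \frac{61580}{1892452481} \approx -3.254 \cdot 10^{-5}$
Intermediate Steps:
$A{\left(C,x \right)} = -3 + \frac{C + x}{-133 + C}$ ($A{\left(C,x \right)} = -3 + \frac{x + C}{C - 133} = -3 + \frac{C + x}{-133 + C}$)
$\frac{1}{-30727 + A{\left(\frac{1}{-314 - 149},214 \right)}} = \frac{1}{-30727 + \frac{399 + 214 - \frac{2}{-314 - 149}}{-133 + \frac{1}{-314 - 149}}} = \frac{1}{-30727 + \frac{399 + 214 - \frac{2}{-463}}{-133 + \frac{1}{-463}}} = \frac{1}{-30727 + \frac{399 + 214 - - \frac{2}{463}}{-133 - \frac{1}{463}}} = \frac{1}{-30727 + \frac{399 + 214 + \frac{2}{463}}{- \frac{61580}{463}}} = \frac{1}{-30727 - \frac{283821}{61580}} = \frac{1}{- \frac{1892452481}{61580}} = - \frac{61580}{1892452481}$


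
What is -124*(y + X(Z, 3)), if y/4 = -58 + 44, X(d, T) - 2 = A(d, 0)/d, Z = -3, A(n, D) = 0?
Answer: 6696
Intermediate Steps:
X(d, T) = 2 (X(d, T) = 2 + 0/d = 2 + 0 = 2)
y = -56 (y = 4*(-58 + 44) = 4*(-14) = -56)
-124*(y + X(Z, 3)) = -124*(-56 + 2) = -124*(-54) = 6696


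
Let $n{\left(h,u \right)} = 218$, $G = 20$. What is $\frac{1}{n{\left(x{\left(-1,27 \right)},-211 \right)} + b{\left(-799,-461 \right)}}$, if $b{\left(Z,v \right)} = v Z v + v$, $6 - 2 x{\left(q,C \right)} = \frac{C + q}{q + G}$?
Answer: $- \frac{1}{169804522} \approx -5.8891 \cdot 10^{-9}$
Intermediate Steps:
$x{\left(q,C \right)} = 3 - \frac{C + q}{2 \left(20 + q\right)}$ ($x{\left(q,C \right)} = 3 - \frac{\left(C + q\right) \frac{1}{q + 20}}{2} = 3 - \frac{\left(C + q\right) \frac{1}{20 + q}}{2} = 3 - \frac{\frac{1}{20 + q} \left(C + q\right)}{2} = 3 - \frac{C + q}{2 \left(20 + q\right)}$)
$b{\left(Z,v \right)} = v + Z v^{2}$ ($b{\left(Z,v \right)} = Z v v + v = Z v^{2} + v = v + Z v^{2}$)
$\frac{1}{n{\left(x{\left(-1,27 \right)},-211 \right)} + b{\left(-799,-461 \right)}} = \frac{1}{218 - 461 \left(1 - -368339\right)} = \frac{1}{218 - 461 \left(1 + 368339\right)} = \frac{1}{218 - 169804740} = \frac{1}{-169804522} = - \frac{1}{169804522}$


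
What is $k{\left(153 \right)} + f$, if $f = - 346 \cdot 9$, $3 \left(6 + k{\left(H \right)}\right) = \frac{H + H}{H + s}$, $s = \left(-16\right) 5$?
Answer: $- \frac{227658}{73} \approx -3118.6$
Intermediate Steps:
$s = -80$
$k{\left(H \right)} = -6 + \frac{2 H}{3 \left(-80 + H\right)}$ ($k{\left(H \right)} = -6 + \frac{\left(H + H\right) \frac{1}{H - 80}}{3} = -6 + \frac{2 H \frac{1}{-80 + H}}{3} = -6 + \frac{2 H}{3 \left(-80 + H\right)}$)
$f = -3114$ ($f = \left(-1\right) 3114 = -3114$)
$k{\left(153 \right)} + f = \frac{16 \left(90 - 153\right)}{3 \left(-80 + 153\right)} - 3114 = \frac{16 \left(90 - 153\right)}{3 \cdot 73} - 3114 = \frac{16}{3} \cdot \frac{1}{73} \left(-63\right) - 3114 = - \frac{336}{73} - 3114 = - \frac{227658}{73}$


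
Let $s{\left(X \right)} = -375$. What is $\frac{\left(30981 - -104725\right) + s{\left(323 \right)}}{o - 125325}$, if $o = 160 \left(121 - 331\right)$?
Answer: $- \frac{135331}{158925} \approx -0.85154$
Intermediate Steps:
$o = -33600$ ($o = 160 \left(-210\right) = -33600$)
$\frac{\left(30981 - -104725\right) + s{\left(323 \right)}}{o - 125325} = \frac{\left(30981 - -104725\right) - 375}{-33600 - 125325} = \frac{\left(30981 + 104725\right) - 375}{-158925} = \left(135706 - 375\right) \left(- \frac{1}{158925}\right) = 135331 \left(- \frac{1}{158925}\right) = - \frac{135331}{158925}$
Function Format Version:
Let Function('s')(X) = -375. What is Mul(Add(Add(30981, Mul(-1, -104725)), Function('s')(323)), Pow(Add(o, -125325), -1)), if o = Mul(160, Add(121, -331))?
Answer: Rational(-135331, 158925) ≈ -0.85154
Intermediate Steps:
o = -33600 (o = Mul(160, -210) = -33600)
Mul(Add(Add(30981, Mul(-1, -104725)), Function('s')(323)), Pow(Add(o, -125325), -1)) = Mul(Add(Add(30981, Mul(-1, -104725)), -375), Pow(Add(-33600, -125325), -1)) = Mul(Add(Add(30981, 104725), -375), Pow(-158925, -1)) = Mul(Add(135706, -375), Rational(-1, 158925)) = Mul(135331, Rational(-1, 158925)) = Rational(-135331, 158925)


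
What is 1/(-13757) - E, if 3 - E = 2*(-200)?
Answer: -5544072/13757 ≈ -403.00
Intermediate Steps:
E = 403 (E = 3 - 2*(-200) = 3 - 1*(-400) = 3 + 400 = 403)
1/(-13757) - E = 1/(-13757) - 1*403 = -1/13757 - 403 = -5544072/13757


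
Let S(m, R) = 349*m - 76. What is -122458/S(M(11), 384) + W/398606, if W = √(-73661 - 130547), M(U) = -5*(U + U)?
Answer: 61229/19233 + 2*I*√12763/199303 ≈ 3.1835 + 0.0011337*I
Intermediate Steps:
M(U) = -10*U
W = 4*I*√12763 (W = √(-204208) = 4*I*√12763 ≈ 451.89*I)
S(m, R) = -76 + 349*m
-122458/S(M(11), 384) + W/398606 = -122458/(-76 + 349*(-10*11)) + (4*I*√12763)/398606 = -122458/(-76 + 349*(-110)) + (4*I*√12763)*(1/398606) = -122458/(-76 - 38390) + 2*I*√12763/199303 = -122458/(-38466) + 2*I*√12763/199303 = -122458*(-1/38466) + 2*I*√12763/199303 = 61229/19233 + 2*I*√12763/199303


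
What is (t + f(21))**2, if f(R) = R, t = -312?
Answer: 84681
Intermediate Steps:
(t + f(21))**2 = (-312 + 21)**2 = (-291)**2 = 84681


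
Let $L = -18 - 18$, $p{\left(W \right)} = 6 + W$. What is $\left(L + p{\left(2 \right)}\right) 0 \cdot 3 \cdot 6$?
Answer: $0$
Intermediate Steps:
$L = -36$
$\left(L + p{\left(2 \right)}\right) 0 \cdot 3 \cdot 6 = \left(-36 + \left(6 + 2\right)\right) 0 \cdot 3 \cdot 6 = \left(-36 + 8\right) 0 \cdot 6 = \left(-28\right) 0 = 0$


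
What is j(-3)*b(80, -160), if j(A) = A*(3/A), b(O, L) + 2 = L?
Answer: -486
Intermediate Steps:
b(O, L) = -2 + L
j(A) = 3
j(-3)*b(80, -160) = 3*(-2 - 160) = 3*(-162) = -486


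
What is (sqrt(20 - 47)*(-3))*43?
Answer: -387*I*sqrt(3) ≈ -670.3*I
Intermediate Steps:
(sqrt(20 - 47)*(-3))*43 = (sqrt(-27)*(-3))*43 = ((3*I*sqrt(3))*(-3))*43 = -9*I*sqrt(3)*43 = -387*I*sqrt(3)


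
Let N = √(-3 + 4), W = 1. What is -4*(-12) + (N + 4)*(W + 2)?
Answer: 63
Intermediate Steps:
N = 1 (N = √1 = 1)
-4*(-12) + (N + 4)*(W + 2) = -4*(-12) + (1 + 4)*(1 + 2) = 48 + 5*3 = 48 + 15 = 63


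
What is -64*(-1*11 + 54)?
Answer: -2752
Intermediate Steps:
-64*(-1*11 + 54) = -64*(-11 + 54) = -64*43 = -2752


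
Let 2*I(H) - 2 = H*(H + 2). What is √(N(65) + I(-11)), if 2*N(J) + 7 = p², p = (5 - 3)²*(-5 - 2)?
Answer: √439 ≈ 20.952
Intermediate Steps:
p = -28 (p = 2²*(-7) = 4*(-7) = -28)
N(J) = 777/2 (N(J) = -7/2 + (½)*(-28)² = -7/2 + (½)*784 = -7/2 + 392 = 777/2)
I(H) = 1 + H*(2 + H)/2 (I(H) = 1 + (H*(H + 2))/2 = 1 + (H*(2 + H))/2 = 1 + H*(2 + H)/2)
√(N(65) + I(-11)) = √(777/2 + (1 - 11 + (½)*(-11)²)) = √(777/2 + (1 - 11 + (½)*121)) = √(777/2 + (1 - 11 + 121/2)) = √(777/2 + 101/2) = √439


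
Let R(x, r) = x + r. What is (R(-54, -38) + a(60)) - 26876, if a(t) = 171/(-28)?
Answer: -755275/28 ≈ -26974.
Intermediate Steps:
R(x, r) = r + x
a(t) = -171/28 (a(t) = 171*(-1/28) = -171/28)
(R(-54, -38) + a(60)) - 26876 = ((-38 - 54) - 171/28) - 26876 = (-92 - 171/28) - 26876 = -2747/28 - 26876 = -755275/28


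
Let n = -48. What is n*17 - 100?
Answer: -916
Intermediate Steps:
n*17 - 100 = -48*17 - 100 = -816 - 100 = -916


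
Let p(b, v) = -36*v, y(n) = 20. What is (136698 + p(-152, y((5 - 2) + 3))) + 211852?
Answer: 347830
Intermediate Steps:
(136698 + p(-152, y((5 - 2) + 3))) + 211852 = (136698 - 36*20) + 211852 = (136698 - 720) + 211852 = 135978 + 211852 = 347830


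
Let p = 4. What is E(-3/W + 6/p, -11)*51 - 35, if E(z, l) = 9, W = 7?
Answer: 424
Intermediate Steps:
E(-3/W + 6/p, -11)*51 - 35 = 9*51 - 35 = 459 - 35 = 424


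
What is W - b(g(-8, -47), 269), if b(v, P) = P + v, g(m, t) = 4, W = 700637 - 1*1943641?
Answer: -1243277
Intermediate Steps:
W = -1243004 (W = 700637 - 1943641 = -1243004)
W - b(g(-8, -47), 269) = -1243004 - (269 + 4) = -1243004 - 1*273 = -1243004 - 273 = -1243277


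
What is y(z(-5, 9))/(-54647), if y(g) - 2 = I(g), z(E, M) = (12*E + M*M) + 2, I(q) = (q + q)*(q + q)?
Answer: -2118/54647 ≈ -0.038758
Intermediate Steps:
I(q) = 4*q² (I(q) = (2*q)*(2*q) = 4*q²)
z(E, M) = 2 + M² + 12*E (z(E, M) = (12*E + M²) + 2 = (M² + 12*E) + 2 = 2 + M² + 12*E)
y(g) = 2 + 4*g²
y(z(-5, 9))/(-54647) = (2 + 4*(2 + 9² + 12*(-5))²)/(-54647) = (2 + 4*(2 + 81 - 60)²)*(-1/54647) = (2 + 4*23²)*(-1/54647) = (2 + 4*529)*(-1/54647) = (2 + 2116)*(-1/54647) = 2118*(-1/54647) = -2118/54647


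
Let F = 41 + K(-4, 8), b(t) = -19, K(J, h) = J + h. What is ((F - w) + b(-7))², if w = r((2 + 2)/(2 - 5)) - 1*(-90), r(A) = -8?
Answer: 3136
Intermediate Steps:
w = 82 (w = -8 - 1*(-90) = -8 + 90 = 82)
F = 45 (F = 41 + (-4 + 8) = 41 + 4 = 45)
((F - w) + b(-7))² = ((45 - 1*82) - 19)² = ((45 - 82) - 19)² = (-37 - 19)² = (-56)² = 3136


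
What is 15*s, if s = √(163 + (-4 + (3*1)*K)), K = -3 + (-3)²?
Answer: 15*√177 ≈ 199.56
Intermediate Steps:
K = 6 (K = -3 + 9 = 6)
s = √177 (s = √(163 + (-4 + (3*1)*6)) = √(163 + (-4 + 3*6)) = √(163 + (-4 + 18)) = √(163 + 14) = √177 ≈ 13.304)
15*s = 15*√177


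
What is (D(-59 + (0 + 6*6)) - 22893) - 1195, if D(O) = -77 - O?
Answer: -24142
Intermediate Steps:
(D(-59 + (0 + 6*6)) - 22893) - 1195 = ((-77 - (-59 + (0 + 6*6))) - 22893) - 1195 = ((-77 - (-59 + (0 + 36))) - 22893) - 1195 = ((-77 - (-59 + 36)) - 22893) - 1195 = ((-77 - 1*(-23)) - 22893) - 1195 = ((-77 + 23) - 22893) - 1195 = (-54 - 22893) - 1195 = -22947 - 1195 = -24142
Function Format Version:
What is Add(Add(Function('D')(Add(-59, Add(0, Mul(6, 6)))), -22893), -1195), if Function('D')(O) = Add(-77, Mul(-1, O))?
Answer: -24142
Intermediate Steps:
Add(Add(Function('D')(Add(-59, Add(0, Mul(6, 6)))), -22893), -1195) = Add(Add(Add(-77, Mul(-1, Add(-59, Add(0, Mul(6, 6))))), -22893), -1195) = Add(Add(Add(-77, Mul(-1, Add(-59, Add(0, 36)))), -22893), -1195) = Add(Add(Add(-77, Mul(-1, Add(-59, 36))), -22893), -1195) = Add(Add(Add(-77, Mul(-1, -23)), -22893), -1195) = Add(Add(Add(-77, 23), -22893), -1195) = Add(Add(-54, -22893), -1195) = Add(-22947, -1195) = -24142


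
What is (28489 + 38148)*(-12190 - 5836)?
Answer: -1201198562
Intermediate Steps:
(28489 + 38148)*(-12190 - 5836) = 66637*(-18026) = -1201198562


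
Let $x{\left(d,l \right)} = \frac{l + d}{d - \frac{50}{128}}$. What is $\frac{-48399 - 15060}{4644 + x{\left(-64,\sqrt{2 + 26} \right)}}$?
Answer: $- \frac{139053237106355}{10178248043492} - \frac{232457368 \sqrt{7}}{2544562010873} \approx -13.662$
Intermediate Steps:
$x{\left(d,l \right)} = \frac{d + l}{- \frac{25}{64} + d}$ ($x{\left(d,l \right)} = \frac{d + l}{d - \frac{25}{64}} = \frac{d + l}{- \frac{25}{64} + d}$)
$\frac{-48399 - 15060}{4644 + x{\left(-64,\sqrt{2 + 26} \right)}} = \frac{-48399 - 15060}{4644 + \frac{64 \left(-64 + \sqrt{2 + 26}\right)}{-25 + 64 \left(-64\right)}} = \frac{-48399 - 15060}{4644 + \frac{64 \left(-64 + \sqrt{28}\right)}{-25 - 4096}} = - \frac{63459}{4644 + \frac{64 \left(-64 + 2 \sqrt{7}\right)}{-4121}} = - \frac{63459}{4644 + 64 \left(- \frac{1}{4121}\right) \left(-64 + 2 \sqrt{7}\right)} = - \frac{63459}{4644 + \left(\frac{4096}{4121} - \frac{128 \sqrt{7}}{4121}\right)} = - \frac{63459}{\frac{19142020}{4121} - \frac{128 \sqrt{7}}{4121}}$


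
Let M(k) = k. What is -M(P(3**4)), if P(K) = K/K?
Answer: -1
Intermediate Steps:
P(K) = 1
-M(P(3**4)) = -1*1 = -1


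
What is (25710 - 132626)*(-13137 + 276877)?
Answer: -28198025840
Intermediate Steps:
(25710 - 132626)*(-13137 + 276877) = -106916*263740 = -28198025840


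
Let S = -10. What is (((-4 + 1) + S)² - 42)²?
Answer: 16129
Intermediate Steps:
(((-4 + 1) + S)² - 42)² = (((-4 + 1) - 10)² - 42)² = ((-3 - 10)² - 42)² = ((-13)² - 42)² = (169 - 42)² = 127² = 16129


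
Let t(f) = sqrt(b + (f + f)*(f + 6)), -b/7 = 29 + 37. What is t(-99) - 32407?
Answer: -32407 + 4*sqrt(1122) ≈ -32273.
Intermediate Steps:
b = -462 (b = -7*(29 + 37) = -7*66 = -462)
t(f) = sqrt(-462 + 2*f*(6 + f)) (t(f) = sqrt(-462 + (f + f)*(f + 6)) = sqrt(-462 + (2*f)*(6 + f)) = sqrt(-462 + 2*f*(6 + f)))
t(-99) - 32407 = sqrt(-462 + 2*(-99)**2 + 12*(-99)) - 32407 = sqrt(-462 + 2*9801 - 1188) - 32407 = sqrt(-462 + 19602 - 1188) - 32407 = sqrt(17952) - 32407 = 4*sqrt(1122) - 32407 = -32407 + 4*sqrt(1122)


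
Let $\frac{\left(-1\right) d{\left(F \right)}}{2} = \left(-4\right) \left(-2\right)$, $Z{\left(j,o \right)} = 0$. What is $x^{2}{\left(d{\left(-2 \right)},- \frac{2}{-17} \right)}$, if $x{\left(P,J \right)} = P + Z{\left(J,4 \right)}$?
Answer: $256$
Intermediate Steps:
$d{\left(F \right)} = -16$ ($d{\left(F \right)} = - 2 \left(\left(-4\right) \left(-2\right)\right) = \left(-2\right) 8 = -16$)
$x{\left(P,J \right)} = P$ ($x{\left(P,J \right)} = P + 0 = P$)
$x^{2}{\left(d{\left(-2 \right)},- \frac{2}{-17} \right)} = \left(-16\right)^{2} = 256$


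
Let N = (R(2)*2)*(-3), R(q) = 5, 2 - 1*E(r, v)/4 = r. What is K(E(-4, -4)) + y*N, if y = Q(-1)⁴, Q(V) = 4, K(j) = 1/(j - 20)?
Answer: -30719/4 ≈ -7679.8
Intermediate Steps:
E(r, v) = 8 - 4*r
K(j) = 1/(-20 + j)
y = 256 (y = 4⁴ = 256)
N = -30 (N = (5*2)*(-3) = 10*(-3) = -30)
K(E(-4, -4)) + y*N = 1/(-20 + (8 - 4*(-4))) + 256*(-30) = 1/(-20 + (8 + 16)) - 7680 = 1/(-20 + 24) - 7680 = 1/4 - 7680 = ¼ - 7680 = -30719/4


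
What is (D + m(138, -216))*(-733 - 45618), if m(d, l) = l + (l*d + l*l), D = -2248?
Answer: -666712784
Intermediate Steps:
m(d, l) = l + l² + d*l (m(d, l) = l + (d*l + l²) = l + (l² + d*l) = l + l² + d*l)
(D + m(138, -216))*(-733 - 45618) = (-2248 - 216*(1 + 138 - 216))*(-733 - 45618) = (-2248 - 216*(-77))*(-46351) = (-2248 + 16632)*(-46351) = 14384*(-46351) = -666712784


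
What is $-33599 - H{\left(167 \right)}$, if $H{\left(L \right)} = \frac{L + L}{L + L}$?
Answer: $-33600$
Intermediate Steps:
$H{\left(L \right)} = 1$ ($H{\left(L \right)} = \frac{2 L}{2 L} = 2 L \frac{1}{2 L} = 1$)
$-33599 - H{\left(167 \right)} = -33599 - 1 = -33600$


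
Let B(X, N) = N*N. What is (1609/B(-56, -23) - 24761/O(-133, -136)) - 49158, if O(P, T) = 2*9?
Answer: -481152083/9522 ≈ -50531.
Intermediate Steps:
B(X, N) = N²
O(P, T) = 18
(1609/B(-56, -23) - 24761/O(-133, -136)) - 49158 = (1609/((-23)²) - 24761/18) - 49158 = (1609/529 - 24761*1/18) - 49158 = (1609*(1/529) - 24761/18) - 49158 = (1609/529 - 24761/18) - 49158 = -13069607/9522 - 49158 = -481152083/9522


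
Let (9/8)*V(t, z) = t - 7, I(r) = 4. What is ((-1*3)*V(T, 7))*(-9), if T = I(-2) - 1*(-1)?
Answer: -48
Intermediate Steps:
T = 5 (T = 4 - 1*(-1) = 4 + 1 = 5)
V(t, z) = -56/9 + 8*t/9 (V(t, z) = 8*(t - 7)/9 = 8*(-7 + t)/9 = -56/9 + 8*t/9)
((-1*3)*V(T, 7))*(-9) = ((-1*3)*(-56/9 + (8/9)*5))*(-9) = -3*(-56/9 + 40/9)*(-9) = -3*(-16/9)*(-9) = (16/3)*(-9) = -48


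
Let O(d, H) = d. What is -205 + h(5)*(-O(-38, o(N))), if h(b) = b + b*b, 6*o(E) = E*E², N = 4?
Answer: 935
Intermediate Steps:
o(E) = E³/6 (o(E) = (E*E²)/6 = E³/6)
h(b) = b + b²
-205 + h(5)*(-O(-38, o(N))) = -205 + (5*(1 + 5))*(-1*(-38)) = -205 + (5*6)*38 = -205 + 30*38 = -205 + 1140 = 935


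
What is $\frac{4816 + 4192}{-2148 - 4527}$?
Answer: $- \frac{9008}{6675} \approx -1.3495$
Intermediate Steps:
$\frac{4816 + 4192}{-2148 - 4527} = \frac{9008}{-6675} = 9008 \left(- \frac{1}{6675}\right) = - \frac{9008}{6675}$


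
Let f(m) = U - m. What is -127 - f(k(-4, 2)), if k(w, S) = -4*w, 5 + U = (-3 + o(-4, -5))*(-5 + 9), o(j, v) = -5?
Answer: -74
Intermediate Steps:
U = -37 (U = -5 + (-3 - 5)*(-5 + 9) = -5 - 8*4 = -5 - 32 = -37)
f(m) = -37 - m
-127 - f(k(-4, 2)) = -127 - (-37 - (-4)*(-4)) = -127 - (-37 - 1*16) = -127 - (-37 - 16) = -127 - 1*(-53) = -127 + 53 = -74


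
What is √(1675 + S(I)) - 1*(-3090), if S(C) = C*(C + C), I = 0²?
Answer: 3090 + 5*√67 ≈ 3130.9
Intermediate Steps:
I = 0
S(C) = 2*C² (S(C) = C*(2*C) = 2*C²)
√(1675 + S(I)) - 1*(-3090) = √(1675 + 2*0²) - 1*(-3090) = √(1675 + 2*0) + 3090 = √(1675 + 0) + 3090 = √1675 + 3090 = 5*√67 + 3090 = 3090 + 5*√67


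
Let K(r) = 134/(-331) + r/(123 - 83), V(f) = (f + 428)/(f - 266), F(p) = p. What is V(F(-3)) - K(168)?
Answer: -2392964/445195 ≈ -5.3751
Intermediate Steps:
V(f) = (428 + f)/(-266 + f)
K(r) = -134/331 + r/40 (K(r) = 134*(-1/331) + r/40 = -134/331 + r*(1/40) = -134/331 + r/40)
V(F(-3)) - K(168) = (428 - 3)/(-266 - 3) - (-134/331 + (1/40)*168) = 425/(-269) - (-134/331 + 21/5) = -1/269*425 - 1*6281/1655 = -425/269 - 6281/1655 = -2392964/445195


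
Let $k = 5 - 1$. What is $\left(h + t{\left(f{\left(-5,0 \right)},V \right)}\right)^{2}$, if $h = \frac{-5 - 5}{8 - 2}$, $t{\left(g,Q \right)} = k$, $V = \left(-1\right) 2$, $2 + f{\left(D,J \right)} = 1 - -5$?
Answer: $\frac{49}{9} \approx 5.4444$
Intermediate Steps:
$f{\left(D,J \right)} = 4$ ($f{\left(D,J \right)} = -2 + \left(1 - -5\right) = -2 + \left(1 + 5\right) = -2 + 6 = 4$)
$V = -2$
$k = 4$ ($k = 5 - 1 = 4$)
$t{\left(g,Q \right)} = 4$
$h = - \frac{5}{3}$ ($h = - \frac{10}{6} = \left(-10\right) \frac{1}{6} = - \frac{5}{3} \approx -1.6667$)
$\left(h + t{\left(f{\left(-5,0 \right)},V \right)}\right)^{2} = \left(- \frac{5}{3} + 4\right)^{2} = \left(\frac{7}{3}\right)^{2} = \frac{49}{9}$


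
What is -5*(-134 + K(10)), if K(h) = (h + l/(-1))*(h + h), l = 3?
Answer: -30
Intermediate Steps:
K(h) = 2*h*(-3 + h) (K(h) = (h + 3/(-1))*(h + h) = (h + 3*(-1))*(2*h) = (h - 3)*(2*h) = (-3 + h)*(2*h) = 2*h*(-3 + h))
-5*(-134 + K(10)) = -5*(-134 + 2*10*(-3 + 10)) = -5*(-134 + 2*10*7) = -5*(-134 + 140) = -5*6 = -30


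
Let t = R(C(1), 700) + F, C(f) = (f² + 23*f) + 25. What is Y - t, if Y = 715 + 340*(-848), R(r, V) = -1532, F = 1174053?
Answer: -1460126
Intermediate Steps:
C(f) = 25 + f² + 23*f
Y = -287605 (Y = 715 - 288320 = -287605)
t = 1172521 (t = -1532 + 1174053 = 1172521)
Y - t = -287605 - 1*1172521 = -287605 - 1172521 = -1460126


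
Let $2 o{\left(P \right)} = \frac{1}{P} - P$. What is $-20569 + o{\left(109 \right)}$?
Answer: $- \frac{2247961}{109} \approx -20624.0$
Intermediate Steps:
$o{\left(P \right)} = \frac{1}{2 P} - \frac{P}{2}$ ($o{\left(P \right)} = \frac{\frac{1}{P} - P}{2} = \frac{1}{2 P} - \frac{P}{2}$)
$-20569 + o{\left(109 \right)} = -20569 + \frac{1 - 109^{2}}{2 \cdot 109} = -20569 + \frac{1}{2} \cdot \frac{1}{109} \left(1 - 11881\right) = -20569 + \frac{1}{2} \cdot \frac{1}{109} \left(-11880\right) = -20569 - \frac{5940}{109} = - \frac{2247961}{109}$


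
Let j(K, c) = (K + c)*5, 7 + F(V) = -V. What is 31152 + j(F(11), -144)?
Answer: 30342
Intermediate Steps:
F(V) = -7 - V
j(K, c) = 5*K + 5*c
31152 + j(F(11), -144) = 31152 + (5*(-7 - 1*11) + 5*(-144)) = 31152 + (5*(-7 - 11) - 720) = 31152 + (5*(-18) - 720) = 31152 + (-90 - 720) = 31152 - 810 = 30342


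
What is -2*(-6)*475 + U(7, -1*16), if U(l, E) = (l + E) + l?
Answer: 5698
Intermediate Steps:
U(l, E) = E + 2*l (U(l, E) = (E + l) + l = E + 2*l)
-2*(-6)*475 + U(7, -1*16) = -2*(-6)*475 + (-1*16 + 2*7) = 12*475 + (-16 + 14) = 5700 - 2 = 5698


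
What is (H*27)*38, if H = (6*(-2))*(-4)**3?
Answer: 787968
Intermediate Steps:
H = 768 (H = -12*(-64) = 768)
(H*27)*38 = (768*27)*38 = 20736*38 = 787968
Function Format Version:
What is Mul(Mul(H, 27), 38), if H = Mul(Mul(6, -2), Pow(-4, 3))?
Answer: 787968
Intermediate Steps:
H = 768 (H = Mul(-12, -64) = 768)
Mul(Mul(H, 27), 38) = Mul(Mul(768, 27), 38) = Mul(20736, 38) = 787968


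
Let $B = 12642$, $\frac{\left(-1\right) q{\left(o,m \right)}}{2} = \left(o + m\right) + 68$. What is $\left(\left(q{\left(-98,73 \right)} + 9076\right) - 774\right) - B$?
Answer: $-4426$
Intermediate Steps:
$q{\left(o,m \right)} = -136 - 2 m - 2 o$ ($q{\left(o,m \right)} = - 2 \left(\left(o + m\right) + 68\right) = - 2 \left(\left(m + o\right) + 68\right) = - 2 \left(68 + m + o\right) = -136 - 2 m - 2 o$)
$\left(\left(q{\left(-98,73 \right)} + 9076\right) - 774\right) - B = \left(\left(\left(-136 - 146 - -196\right) + 9076\right) - 774\right) - 12642 = \left(\left(\left(-136 - 146 + 196\right) + 9076\right) - 774\right) - 12642 = \left(\left(-86 + 9076\right) - 774\right) - 12642 = \left(8990 - 774\right) - 12642 = 8216 - 12642 = -4426$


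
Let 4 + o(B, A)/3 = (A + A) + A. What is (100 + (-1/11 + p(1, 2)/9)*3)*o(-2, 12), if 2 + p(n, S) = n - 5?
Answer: 103200/11 ≈ 9381.8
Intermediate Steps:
p(n, S) = -7 + n (p(n, S) = -2 + (n - 5) = -2 + (-5 + n) = -7 + n)
o(B, A) = -12 + 9*A (o(B, A) = -12 + 3*((A + A) + A) = -12 + 3*(2*A + A) = -12 + 3*(3*A) = -12 + 9*A)
(100 + (-1/11 + p(1, 2)/9)*3)*o(-2, 12) = (100 + (-1/11 + (-7 + 1)/9)*3)*(-12 + 9*12) = (100 + (-1*1/11 - 6*1/9)*3)*(-12 + 108) = (100 + (-1/11 - 2/3)*3)*96 = (100 - 25/33*3)*96 = (100 - 25/11)*96 = (1075/11)*96 = 103200/11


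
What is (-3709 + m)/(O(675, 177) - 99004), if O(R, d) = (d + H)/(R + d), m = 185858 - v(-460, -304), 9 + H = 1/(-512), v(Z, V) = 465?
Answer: -79254921216/43187834881 ≈ -1.8351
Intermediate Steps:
H = -4609/512 (H = -9 + 1/(-512) = -9 - 1/512 = -4609/512 ≈ -9.0020)
m = 185393 (m = 185858 - 1*465 = 185858 - 465 = 185393)
O(R, d) = (-4609/512 + d)/(R + d) (O(R, d) = (d - 4609/512)/(R + d) = (-4609/512 + d)/(R + d))
(-3709 + m)/(O(675, 177) - 99004) = (-3709 + 185393)/((-4609/512 + 177)/(675 + 177) - 99004) = 181684/((86015/512)/852 - 99004) = 181684/((1/852)*(86015/512) - 99004) = 181684/(86015/436224 - 99004) = 181684/(-43187834881/436224) = 181684*(-436224/43187834881) = -79254921216/43187834881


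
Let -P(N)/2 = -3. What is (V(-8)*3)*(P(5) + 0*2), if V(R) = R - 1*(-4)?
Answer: -72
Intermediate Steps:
P(N) = 6 (P(N) = -2*(-3) = 6)
V(R) = 4 + R (V(R) = R + 4 = 4 + R)
(V(-8)*3)*(P(5) + 0*2) = ((4 - 8)*3)*(6 + 0*2) = (-4*3)*(6 + 0) = -12*6 = -72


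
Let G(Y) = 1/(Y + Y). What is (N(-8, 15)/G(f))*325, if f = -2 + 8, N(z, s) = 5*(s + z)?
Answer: 136500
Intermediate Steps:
N(z, s) = 5*s + 5*z
f = 6
G(Y) = 1/(2*Y)
(N(-8, 15)/G(f))*325 = ((5*15 + 5*(-8))/(((½)/6)))*325 = ((75 - 40)/(((½)*(⅙))))*325 = (35/(1/12))*325 = (35*12)*325 = 420*325 = 136500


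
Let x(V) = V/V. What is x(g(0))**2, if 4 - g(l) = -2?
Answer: 1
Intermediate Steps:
g(l) = 6 (g(l) = 4 - 1*(-2) = 4 + 2 = 6)
x(V) = 1
x(g(0))**2 = 1**2 = 1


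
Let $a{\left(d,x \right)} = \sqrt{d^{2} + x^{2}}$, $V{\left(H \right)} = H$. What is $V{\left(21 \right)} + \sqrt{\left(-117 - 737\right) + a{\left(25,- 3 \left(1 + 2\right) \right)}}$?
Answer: $21 + \sqrt{-854 + \sqrt{706}} \approx 21.0 + 28.765 i$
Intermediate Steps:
$V{\left(21 \right)} + \sqrt{\left(-117 - 737\right) + a{\left(25,- 3 \left(1 + 2\right) \right)}} = 21 + \sqrt{\left(-117 - 737\right) + \sqrt{25^{2} + \left(- 3 \left(1 + 2\right)\right)^{2}}} = 21 + \sqrt{-854 + \sqrt{625 + \left(\left(-3\right) 3\right)^{2}}} = 21 + \sqrt{-854 + \sqrt{625 + \left(-9\right)^{2}}} = 21 + \sqrt{-854 + \sqrt{625 + 81}} = 21 + \sqrt{-854 + \sqrt{706}}$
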